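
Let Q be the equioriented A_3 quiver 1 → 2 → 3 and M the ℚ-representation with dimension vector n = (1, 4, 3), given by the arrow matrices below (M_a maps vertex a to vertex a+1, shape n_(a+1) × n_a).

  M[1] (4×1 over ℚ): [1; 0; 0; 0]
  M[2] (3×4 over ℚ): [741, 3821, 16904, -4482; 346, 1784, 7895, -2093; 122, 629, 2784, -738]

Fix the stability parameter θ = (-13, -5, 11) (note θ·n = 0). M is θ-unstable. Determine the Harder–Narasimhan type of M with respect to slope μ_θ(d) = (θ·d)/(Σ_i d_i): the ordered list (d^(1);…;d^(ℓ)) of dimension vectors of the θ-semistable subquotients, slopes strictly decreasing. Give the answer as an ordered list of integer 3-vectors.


Interval decomposition of M: I[1,3], I[2,2], I[2,3]^2.
HN type (ℓ=3): μ^(1)=11; μ^(2)=-5; μ^(3)=-13

((0, 0, 3); (0, 4, 0); (1, 0, 0))


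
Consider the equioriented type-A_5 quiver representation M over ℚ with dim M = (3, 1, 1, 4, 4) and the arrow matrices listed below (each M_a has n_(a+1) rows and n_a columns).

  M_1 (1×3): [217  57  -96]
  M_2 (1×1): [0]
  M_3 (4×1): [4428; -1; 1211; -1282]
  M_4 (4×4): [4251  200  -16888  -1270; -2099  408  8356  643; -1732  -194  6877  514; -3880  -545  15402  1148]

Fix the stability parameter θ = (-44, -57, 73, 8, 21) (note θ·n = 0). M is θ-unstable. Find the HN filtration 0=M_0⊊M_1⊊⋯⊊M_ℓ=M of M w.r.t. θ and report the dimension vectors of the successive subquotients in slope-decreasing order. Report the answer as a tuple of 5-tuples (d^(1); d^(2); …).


Via rank(M_{q-1}∘⋯∘M_p): M ≅ I[1,1]^2, I[1,2], I[3,5], I[4,5]^3.
μ_θ-semistable layers: μ^(1)=34; μ^(2)=21; μ^(3)=8; μ^(4)=-44; μ^(5)=-101/2

((0, 0, 1, 1, 1); (0, 0, 0, 0, 3); (0, 0, 0, 3, 0); (2, 0, 0, 0, 0); (1, 1, 0, 0, 0))


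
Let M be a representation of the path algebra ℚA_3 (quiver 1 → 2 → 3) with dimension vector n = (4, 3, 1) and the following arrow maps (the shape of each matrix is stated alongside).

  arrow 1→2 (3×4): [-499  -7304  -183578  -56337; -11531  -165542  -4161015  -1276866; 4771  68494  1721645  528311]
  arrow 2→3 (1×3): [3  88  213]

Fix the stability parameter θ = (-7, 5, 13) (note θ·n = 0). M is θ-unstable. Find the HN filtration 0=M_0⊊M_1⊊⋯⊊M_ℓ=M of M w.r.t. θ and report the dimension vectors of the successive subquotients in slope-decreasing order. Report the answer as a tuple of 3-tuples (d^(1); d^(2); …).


Barcode: M ≅ I[1,1], I[1,2]^2, I[1,3]. HN layers by μ_θ (3 steps, strictly decreasing):
  μ^(1)=13; μ^(2)=5; μ^(3)=-7

((0, 0, 1); (0, 3, 0); (4, 0, 0))


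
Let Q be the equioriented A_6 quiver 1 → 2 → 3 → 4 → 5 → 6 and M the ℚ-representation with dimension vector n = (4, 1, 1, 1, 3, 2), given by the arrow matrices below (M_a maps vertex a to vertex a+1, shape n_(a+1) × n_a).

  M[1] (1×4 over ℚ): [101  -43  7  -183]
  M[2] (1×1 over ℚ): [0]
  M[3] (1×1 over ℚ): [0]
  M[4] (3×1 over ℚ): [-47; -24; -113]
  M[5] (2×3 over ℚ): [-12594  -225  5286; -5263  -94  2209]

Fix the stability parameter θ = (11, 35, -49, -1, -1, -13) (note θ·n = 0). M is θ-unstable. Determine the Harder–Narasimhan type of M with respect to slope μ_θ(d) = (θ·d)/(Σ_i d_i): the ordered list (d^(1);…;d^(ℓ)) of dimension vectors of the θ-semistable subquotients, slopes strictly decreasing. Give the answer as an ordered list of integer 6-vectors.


Via rank(M_{q-1}∘⋯∘M_p): M ≅ I[1,1]^3, I[1,2], I[3,3], I[4,5], I[5,6]^2.
μ_θ-semistable layers: μ^(1)=35; μ^(2)=11; μ^(3)=-1; μ^(4)=-7; μ^(5)=-49

((0, 1, 0, 0, 0, 0); (4, 0, 0, 0, 0, 0); (0, 0, 0, 1, 1, 0); (0, 0, 0, 0, 2, 2); (0, 0, 1, 0, 0, 0))


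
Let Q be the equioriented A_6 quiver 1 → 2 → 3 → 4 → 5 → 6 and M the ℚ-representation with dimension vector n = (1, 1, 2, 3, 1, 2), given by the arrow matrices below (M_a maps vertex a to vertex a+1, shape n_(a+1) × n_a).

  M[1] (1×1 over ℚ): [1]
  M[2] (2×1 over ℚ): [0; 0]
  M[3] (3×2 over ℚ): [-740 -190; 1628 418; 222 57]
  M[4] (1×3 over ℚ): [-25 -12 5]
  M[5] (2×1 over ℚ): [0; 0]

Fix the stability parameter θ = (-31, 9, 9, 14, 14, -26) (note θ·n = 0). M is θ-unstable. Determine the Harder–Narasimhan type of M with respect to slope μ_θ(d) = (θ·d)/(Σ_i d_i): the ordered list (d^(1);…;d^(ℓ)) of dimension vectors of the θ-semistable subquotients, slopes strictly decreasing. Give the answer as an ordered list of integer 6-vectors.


Via rank(M_{q-1}∘⋯∘M_p): M ≅ I[1,2], I[3,3], I[3,5], I[4,4]^2, I[6,6]^2.
μ_θ-semistable layers: μ^(1)=14; μ^(2)=9; μ^(3)=-26; μ^(4)=-31

((0, 0, 0, 3, 1, 0); (0, 1, 2, 0, 0, 0); (0, 0, 0, 0, 0, 2); (1, 0, 0, 0, 0, 0))


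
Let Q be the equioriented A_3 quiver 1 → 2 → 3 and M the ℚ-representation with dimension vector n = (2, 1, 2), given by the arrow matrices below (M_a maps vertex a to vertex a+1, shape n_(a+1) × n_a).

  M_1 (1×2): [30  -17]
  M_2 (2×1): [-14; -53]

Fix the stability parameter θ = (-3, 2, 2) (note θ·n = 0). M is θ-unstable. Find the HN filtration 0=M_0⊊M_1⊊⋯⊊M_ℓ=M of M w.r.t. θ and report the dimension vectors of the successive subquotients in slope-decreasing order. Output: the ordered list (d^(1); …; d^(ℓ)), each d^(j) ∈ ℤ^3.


Interval decomposition of M: I[1,1], I[1,3], I[3,3].
HN type (ℓ=2): μ^(1)=2; μ^(2)=-3

((0, 1, 2); (2, 0, 0))


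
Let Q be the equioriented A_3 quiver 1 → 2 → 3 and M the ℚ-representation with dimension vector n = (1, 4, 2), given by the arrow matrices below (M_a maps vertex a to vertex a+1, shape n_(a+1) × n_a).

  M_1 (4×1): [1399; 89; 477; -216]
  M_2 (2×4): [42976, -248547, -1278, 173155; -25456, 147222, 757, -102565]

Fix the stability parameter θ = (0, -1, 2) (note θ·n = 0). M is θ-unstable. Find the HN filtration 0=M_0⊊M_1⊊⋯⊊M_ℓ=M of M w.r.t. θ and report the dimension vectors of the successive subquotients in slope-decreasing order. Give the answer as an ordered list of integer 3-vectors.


Via rank(M_{q-1}∘⋯∘M_p): M ≅ I[1,3], I[2,2]^2, I[2,3].
μ_θ-semistable layers: μ^(1)=2; μ^(2)=-1/2; μ^(3)=-1

((0, 0, 2); (1, 1, 0); (0, 3, 0))


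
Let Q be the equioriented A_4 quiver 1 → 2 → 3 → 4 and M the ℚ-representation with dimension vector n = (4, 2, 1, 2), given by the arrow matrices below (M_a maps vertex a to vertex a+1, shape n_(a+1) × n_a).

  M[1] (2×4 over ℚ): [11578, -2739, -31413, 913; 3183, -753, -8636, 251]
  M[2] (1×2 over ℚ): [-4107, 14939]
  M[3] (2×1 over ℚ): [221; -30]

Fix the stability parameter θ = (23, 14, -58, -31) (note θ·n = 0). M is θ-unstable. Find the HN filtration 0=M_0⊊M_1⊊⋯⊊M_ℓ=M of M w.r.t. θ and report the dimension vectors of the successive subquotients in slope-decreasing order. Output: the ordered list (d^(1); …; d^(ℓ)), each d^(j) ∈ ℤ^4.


Via rank(M_{q-1}∘⋯∘M_p): M ≅ I[1,1]^2, I[1,2], I[1,4], I[4,4].
μ_θ-semistable layers: μ^(1)=23; μ^(2)=37/2; μ^(3)=-13; μ^(4)=-31

((2, 0, 0, 0); (1, 1, 0, 0); (1, 1, 1, 1); (0, 0, 0, 1))


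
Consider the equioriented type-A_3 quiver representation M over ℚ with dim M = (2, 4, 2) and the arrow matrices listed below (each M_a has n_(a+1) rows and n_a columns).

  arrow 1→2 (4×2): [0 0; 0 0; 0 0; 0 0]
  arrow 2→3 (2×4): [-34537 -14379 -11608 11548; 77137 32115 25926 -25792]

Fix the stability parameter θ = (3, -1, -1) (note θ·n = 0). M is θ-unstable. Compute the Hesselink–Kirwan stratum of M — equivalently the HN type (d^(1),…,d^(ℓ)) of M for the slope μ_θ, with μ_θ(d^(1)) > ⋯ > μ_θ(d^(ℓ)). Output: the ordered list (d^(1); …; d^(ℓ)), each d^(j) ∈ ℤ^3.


Via rank(M_{q-1}∘⋯∘M_p): M ≅ I[1,1]^2, I[2,2]^2, I[2,3]^2.
μ_θ-semistable layers: μ^(1)=3; μ^(2)=-1

((2, 0, 0); (0, 4, 2))


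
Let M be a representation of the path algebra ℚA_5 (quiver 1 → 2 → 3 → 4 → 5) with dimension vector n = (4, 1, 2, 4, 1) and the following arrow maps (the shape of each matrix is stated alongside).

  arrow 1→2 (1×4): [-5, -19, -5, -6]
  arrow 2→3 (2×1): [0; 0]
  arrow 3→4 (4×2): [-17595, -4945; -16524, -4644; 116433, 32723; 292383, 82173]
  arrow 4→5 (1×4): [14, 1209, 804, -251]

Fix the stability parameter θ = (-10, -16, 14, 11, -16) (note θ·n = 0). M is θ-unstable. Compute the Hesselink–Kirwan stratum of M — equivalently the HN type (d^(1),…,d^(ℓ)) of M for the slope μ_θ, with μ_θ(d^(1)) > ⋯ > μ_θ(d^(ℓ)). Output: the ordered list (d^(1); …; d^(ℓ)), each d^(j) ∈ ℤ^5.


Interval decomposition of M: I[1,1]^3, I[1,2], I[3,3], I[3,5], I[4,4]^3.
HN type (ℓ=5): μ^(1)=14; μ^(2)=11; μ^(3)=3; μ^(4)=-10; μ^(5)=-13

((0, 0, 1, 0, 0); (0, 0, 0, 3, 0); (0, 0, 1, 1, 1); (3, 0, 0, 0, 0); (1, 1, 0, 0, 0))


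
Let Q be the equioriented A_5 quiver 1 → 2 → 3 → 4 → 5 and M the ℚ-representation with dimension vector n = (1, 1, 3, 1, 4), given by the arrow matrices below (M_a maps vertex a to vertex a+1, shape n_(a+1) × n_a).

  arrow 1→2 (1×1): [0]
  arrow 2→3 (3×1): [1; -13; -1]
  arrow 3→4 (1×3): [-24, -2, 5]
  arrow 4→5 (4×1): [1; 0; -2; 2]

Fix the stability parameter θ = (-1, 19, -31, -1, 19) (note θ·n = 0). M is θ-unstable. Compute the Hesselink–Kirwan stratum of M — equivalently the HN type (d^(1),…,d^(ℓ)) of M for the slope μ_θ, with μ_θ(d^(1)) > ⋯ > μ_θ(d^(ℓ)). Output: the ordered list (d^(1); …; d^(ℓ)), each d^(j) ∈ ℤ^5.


Barcode: M ≅ I[1,1], I[2,5], I[3,3]^2, I[5,5]^3. HN layers by μ_θ (4 steps, strictly decreasing):
  μ^(1)=19; μ^(2)=-1; μ^(3)=-6; μ^(4)=-31

((0, 0, 0, 0, 4); (1, 0, 0, 1, 0); (0, 1, 1, 0, 0); (0, 0, 2, 0, 0))


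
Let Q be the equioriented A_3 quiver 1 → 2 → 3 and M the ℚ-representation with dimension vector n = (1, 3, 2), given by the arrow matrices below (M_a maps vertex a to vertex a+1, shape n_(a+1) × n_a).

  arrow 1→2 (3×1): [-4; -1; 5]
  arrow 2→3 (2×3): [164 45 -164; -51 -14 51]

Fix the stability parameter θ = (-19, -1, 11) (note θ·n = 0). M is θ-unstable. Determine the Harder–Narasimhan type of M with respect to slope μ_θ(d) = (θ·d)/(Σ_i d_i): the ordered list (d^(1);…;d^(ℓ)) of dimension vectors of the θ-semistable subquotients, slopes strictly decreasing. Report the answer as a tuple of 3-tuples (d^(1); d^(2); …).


Via rank(M_{q-1}∘⋯∘M_p): M ≅ I[1,3], I[2,2], I[2,3].
μ_θ-semistable layers: μ^(1)=11; μ^(2)=-1; μ^(3)=-19

((0, 0, 2); (0, 3, 0); (1, 0, 0))


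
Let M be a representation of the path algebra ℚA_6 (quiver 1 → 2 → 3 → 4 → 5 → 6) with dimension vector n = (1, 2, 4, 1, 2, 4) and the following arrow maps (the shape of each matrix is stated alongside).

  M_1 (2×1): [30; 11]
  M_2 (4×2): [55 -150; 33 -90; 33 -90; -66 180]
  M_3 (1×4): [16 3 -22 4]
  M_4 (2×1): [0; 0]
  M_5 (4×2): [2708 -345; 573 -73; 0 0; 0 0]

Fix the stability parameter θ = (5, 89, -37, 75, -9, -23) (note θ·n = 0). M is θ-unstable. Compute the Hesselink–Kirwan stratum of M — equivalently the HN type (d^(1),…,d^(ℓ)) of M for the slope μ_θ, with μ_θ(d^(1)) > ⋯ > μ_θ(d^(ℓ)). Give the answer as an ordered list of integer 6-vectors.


Barcode: M ≅ I[1,2], I[2,4], I[3,3]^3, I[5,6]^2, I[6,6]^2. HN layers by μ_θ (7 steps, strictly decreasing):
  μ^(1)=89; μ^(2)=75; μ^(3)=26; μ^(4)=5; μ^(5)=-16; μ^(6)=-23; μ^(7)=-37

((0, 1, 0, 0, 0, 0); (0, 0, 0, 1, 0, 0); (0, 1, 1, 0, 0, 0); (1, 0, 0, 0, 0, 0); (0, 0, 0, 0, 2, 2); (0, 0, 0, 0, 0, 2); (0, 0, 3, 0, 0, 0))


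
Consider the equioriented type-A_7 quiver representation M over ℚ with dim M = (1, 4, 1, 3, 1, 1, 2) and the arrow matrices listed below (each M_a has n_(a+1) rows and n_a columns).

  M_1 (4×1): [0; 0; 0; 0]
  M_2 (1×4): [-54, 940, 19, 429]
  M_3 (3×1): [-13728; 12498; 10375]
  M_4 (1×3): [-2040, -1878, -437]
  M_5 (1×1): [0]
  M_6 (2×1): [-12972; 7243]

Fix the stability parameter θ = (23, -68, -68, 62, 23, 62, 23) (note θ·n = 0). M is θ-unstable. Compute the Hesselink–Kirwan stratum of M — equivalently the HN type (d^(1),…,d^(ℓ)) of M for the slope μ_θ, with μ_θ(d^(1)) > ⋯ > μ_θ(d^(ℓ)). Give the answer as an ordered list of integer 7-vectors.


Interval decomposition of M: I[1,1], I[2,2]^3, I[2,5], I[4,4]^2, I[6,7], I[7,7].
HN type (ℓ=4): μ^(1)=62; μ^(2)=85/2; μ^(3)=23; μ^(4)=-68

((0, 0, 0, 2, 0, 0, 0); (0, 0, 0, 1, 1, 1, 1); (1, 0, 0, 0, 0, 0, 1); (0, 4, 1, 0, 0, 0, 0))


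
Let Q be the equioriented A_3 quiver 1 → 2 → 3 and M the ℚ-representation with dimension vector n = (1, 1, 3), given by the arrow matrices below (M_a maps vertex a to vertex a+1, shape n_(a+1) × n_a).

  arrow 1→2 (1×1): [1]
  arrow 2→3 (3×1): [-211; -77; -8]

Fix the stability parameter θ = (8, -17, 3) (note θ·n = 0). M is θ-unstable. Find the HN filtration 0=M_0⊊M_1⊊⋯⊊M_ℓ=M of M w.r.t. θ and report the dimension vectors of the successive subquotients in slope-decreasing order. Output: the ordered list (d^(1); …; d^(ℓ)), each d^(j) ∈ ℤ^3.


Interval decomposition of M: I[1,3], I[3,3]^2.
HN type (ℓ=2): μ^(1)=3; μ^(2)=-9/2

((0, 0, 3); (1, 1, 0))


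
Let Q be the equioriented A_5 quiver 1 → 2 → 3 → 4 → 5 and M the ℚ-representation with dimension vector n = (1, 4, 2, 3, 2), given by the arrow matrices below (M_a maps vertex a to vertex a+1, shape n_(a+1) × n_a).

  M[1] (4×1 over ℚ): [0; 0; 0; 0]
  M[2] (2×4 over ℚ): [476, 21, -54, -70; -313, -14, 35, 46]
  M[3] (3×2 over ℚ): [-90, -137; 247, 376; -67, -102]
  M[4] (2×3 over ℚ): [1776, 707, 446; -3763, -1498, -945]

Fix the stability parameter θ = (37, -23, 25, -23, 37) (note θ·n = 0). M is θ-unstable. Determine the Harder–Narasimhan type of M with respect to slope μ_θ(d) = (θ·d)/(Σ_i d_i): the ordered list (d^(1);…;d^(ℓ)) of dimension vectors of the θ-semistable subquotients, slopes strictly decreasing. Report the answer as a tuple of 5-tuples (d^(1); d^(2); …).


Interval decomposition of M: I[1,1], I[2,2]^2, I[2,5]^2, I[4,4].
HN type (ℓ=3): μ^(1)=37; μ^(2)=1; μ^(3)=-23

((1, 0, 0, 0, 2); (0, 0, 2, 2, 0); (0, 4, 0, 1, 0))


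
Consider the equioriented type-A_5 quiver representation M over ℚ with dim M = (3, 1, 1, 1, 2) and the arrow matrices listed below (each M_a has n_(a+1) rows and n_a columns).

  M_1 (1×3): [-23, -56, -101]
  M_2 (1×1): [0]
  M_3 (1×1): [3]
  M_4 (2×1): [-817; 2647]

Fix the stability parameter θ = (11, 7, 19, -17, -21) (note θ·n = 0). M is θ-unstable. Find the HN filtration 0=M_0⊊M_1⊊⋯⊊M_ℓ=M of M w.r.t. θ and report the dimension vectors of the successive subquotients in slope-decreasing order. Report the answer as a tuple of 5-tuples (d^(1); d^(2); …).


Via rank(M_{q-1}∘⋯∘M_p): M ≅ I[1,1]^2, I[1,2], I[3,5], I[5,5].
μ_θ-semistable layers: μ^(1)=11; μ^(2)=9; μ^(3)=-19/3; μ^(4)=-21

((2, 0, 0, 0, 0); (1, 1, 0, 0, 0); (0, 0, 1, 1, 1); (0, 0, 0, 0, 1))


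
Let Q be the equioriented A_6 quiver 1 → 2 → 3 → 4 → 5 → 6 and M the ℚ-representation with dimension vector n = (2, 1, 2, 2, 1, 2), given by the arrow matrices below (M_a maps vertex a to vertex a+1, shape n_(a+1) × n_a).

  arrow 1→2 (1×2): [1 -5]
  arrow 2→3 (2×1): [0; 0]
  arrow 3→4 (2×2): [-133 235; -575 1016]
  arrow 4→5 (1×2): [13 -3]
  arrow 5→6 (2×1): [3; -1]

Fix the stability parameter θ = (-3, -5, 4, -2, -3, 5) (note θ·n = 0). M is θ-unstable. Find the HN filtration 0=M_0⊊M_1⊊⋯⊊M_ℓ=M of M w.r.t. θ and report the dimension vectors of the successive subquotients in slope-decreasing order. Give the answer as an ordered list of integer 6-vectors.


Via rank(M_{q-1}∘⋯∘M_p): M ≅ I[1,1], I[1,2], I[3,4], I[3,6], I[6,6].
μ_θ-semistable layers: μ^(1)=5; μ^(2)=1; μ^(3)=-1/3; μ^(4)=-3; μ^(5)=-4

((0, 0, 0, 0, 0, 2); (0, 0, 1, 1, 0, 0); (0, 0, 1, 1, 1, 0); (1, 0, 0, 0, 0, 0); (1, 1, 0, 0, 0, 0))


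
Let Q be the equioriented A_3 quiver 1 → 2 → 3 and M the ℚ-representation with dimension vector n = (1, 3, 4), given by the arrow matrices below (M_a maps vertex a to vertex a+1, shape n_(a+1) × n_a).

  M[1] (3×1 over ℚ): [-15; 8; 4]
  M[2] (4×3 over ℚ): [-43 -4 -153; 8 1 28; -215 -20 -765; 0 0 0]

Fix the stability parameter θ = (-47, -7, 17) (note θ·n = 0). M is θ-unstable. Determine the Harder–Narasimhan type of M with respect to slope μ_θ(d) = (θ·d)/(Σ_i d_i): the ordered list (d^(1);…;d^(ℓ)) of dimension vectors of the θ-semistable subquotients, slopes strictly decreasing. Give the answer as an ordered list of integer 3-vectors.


Via rank(M_{q-1}∘⋯∘M_p): M ≅ I[1,3], I[2,2], I[2,3], I[3,3]^2.
μ_θ-semistable layers: μ^(1)=17; μ^(2)=-7; μ^(3)=-47

((0, 0, 4); (0, 3, 0); (1, 0, 0))


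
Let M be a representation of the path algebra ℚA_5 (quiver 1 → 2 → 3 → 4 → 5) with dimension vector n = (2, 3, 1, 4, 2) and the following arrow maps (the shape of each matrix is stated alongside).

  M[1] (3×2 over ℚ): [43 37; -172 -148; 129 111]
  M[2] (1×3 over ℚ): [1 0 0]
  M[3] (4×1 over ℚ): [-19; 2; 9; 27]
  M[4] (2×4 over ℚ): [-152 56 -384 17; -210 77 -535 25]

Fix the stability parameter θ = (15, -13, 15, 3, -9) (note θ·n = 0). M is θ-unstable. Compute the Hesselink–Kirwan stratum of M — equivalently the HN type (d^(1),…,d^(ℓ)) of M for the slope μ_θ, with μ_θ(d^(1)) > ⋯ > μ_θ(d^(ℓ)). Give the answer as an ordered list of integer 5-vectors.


Barcode: M ≅ I[1,1], I[1,5], I[2,2]^2, I[4,4]^2, I[4,5]. HN layers by μ_θ (5 steps, strictly decreasing):
  μ^(1)=15; μ^(2)=3; μ^(3)=1; μ^(4)=-3; μ^(5)=-13

((1, 0, 0, 0, 0); (0, 0, 1, 3, 1); (1, 1, 0, 0, 0); (0, 0, 0, 1, 1); (0, 2, 0, 0, 0))


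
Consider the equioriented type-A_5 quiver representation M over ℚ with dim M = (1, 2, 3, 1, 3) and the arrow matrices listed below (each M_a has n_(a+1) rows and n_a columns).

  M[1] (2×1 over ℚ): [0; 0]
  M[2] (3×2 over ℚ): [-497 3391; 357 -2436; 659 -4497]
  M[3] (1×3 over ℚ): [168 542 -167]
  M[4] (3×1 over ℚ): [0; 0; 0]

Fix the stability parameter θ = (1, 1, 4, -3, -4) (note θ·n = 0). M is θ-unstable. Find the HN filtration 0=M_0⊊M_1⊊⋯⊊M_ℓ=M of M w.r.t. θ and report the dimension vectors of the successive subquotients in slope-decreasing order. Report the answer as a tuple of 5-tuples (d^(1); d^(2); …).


Via rank(M_{q-1}∘⋯∘M_p): M ≅ I[1,1], I[2,3], I[2,4], I[3,3], I[5,5]^3.
μ_θ-semistable layers: μ^(1)=4; μ^(2)=1; μ^(3)=2/3; μ^(4)=-4

((0, 0, 2, 0, 0); (1, 1, 0, 0, 0); (0, 1, 1, 1, 0); (0, 0, 0, 0, 3))


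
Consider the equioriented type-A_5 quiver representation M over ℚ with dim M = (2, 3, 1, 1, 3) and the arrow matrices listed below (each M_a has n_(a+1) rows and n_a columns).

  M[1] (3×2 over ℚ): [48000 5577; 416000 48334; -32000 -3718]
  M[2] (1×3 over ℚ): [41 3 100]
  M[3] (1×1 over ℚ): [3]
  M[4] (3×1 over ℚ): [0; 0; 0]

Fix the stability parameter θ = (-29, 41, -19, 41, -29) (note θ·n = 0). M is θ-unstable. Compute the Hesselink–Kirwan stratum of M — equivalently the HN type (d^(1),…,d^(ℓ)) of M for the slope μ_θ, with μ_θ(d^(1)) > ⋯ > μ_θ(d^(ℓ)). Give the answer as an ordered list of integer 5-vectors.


Interval decomposition of M: I[1,1], I[1,4], I[2,2]^2, I[5,5]^3.
HN type (ℓ=3): μ^(1)=41; μ^(2)=11; μ^(3)=-29

((0, 2, 0, 1, 0); (0, 1, 1, 0, 0); (2, 0, 0, 0, 3))


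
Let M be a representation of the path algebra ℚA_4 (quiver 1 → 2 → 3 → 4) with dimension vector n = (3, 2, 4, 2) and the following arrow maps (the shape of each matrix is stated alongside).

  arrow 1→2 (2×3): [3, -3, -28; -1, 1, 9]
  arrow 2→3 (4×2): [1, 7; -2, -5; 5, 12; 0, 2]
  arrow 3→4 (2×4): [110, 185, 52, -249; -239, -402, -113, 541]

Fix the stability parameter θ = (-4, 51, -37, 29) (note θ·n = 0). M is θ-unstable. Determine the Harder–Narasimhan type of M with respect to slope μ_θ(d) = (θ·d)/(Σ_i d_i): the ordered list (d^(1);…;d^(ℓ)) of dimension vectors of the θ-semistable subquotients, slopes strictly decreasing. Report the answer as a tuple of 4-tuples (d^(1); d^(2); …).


Interval decomposition of M: I[1,1], I[1,3], I[1,4], I[3,3], I[3,4].
HN type (ℓ=4): μ^(1)=29; μ^(2)=7; μ^(3)=-4; μ^(4)=-37

((0, 0, 0, 2); (0, 2, 2, 0); (3, 0, 0, 0); (0, 0, 2, 0))


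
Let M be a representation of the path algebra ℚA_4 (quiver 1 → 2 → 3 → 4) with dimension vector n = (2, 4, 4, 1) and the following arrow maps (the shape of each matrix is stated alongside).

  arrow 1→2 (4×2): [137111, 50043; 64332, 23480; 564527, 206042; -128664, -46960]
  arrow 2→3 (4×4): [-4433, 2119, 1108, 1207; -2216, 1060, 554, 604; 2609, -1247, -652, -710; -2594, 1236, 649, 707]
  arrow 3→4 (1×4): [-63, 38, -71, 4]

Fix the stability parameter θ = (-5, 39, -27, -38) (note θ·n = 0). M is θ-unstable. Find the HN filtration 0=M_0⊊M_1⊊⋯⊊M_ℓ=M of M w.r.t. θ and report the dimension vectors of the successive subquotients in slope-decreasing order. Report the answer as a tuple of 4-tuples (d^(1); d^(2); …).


Barcode: M ≅ I[1,3]^2, I[2,3], I[2,4]. HN layers by μ_θ (3 steps, strictly decreasing):
  μ^(1)=6; μ^(2)=-5; μ^(3)=-26/3

((0, 3, 3, 0); (2, 0, 0, 0); (0, 1, 1, 1))


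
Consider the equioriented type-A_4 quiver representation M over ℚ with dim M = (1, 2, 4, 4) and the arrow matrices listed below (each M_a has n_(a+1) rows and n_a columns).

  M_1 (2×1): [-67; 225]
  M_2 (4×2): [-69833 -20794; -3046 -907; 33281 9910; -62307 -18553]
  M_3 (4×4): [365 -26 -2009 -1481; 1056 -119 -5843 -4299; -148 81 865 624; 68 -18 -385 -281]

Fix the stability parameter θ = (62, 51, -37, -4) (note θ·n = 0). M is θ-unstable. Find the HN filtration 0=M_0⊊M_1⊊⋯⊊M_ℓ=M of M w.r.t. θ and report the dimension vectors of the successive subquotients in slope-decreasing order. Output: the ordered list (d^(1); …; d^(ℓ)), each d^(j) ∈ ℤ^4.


Barcode: M ≅ I[1,4], I[2,4], I[3,4]^2. HN layers by μ_θ (4 steps, strictly decreasing):
  μ^(1)=18; μ^(2)=10/3; μ^(3)=-4; μ^(4)=-37

((1, 1, 1, 1); (0, 1, 1, 1); (0, 0, 0, 2); (0, 0, 2, 0))


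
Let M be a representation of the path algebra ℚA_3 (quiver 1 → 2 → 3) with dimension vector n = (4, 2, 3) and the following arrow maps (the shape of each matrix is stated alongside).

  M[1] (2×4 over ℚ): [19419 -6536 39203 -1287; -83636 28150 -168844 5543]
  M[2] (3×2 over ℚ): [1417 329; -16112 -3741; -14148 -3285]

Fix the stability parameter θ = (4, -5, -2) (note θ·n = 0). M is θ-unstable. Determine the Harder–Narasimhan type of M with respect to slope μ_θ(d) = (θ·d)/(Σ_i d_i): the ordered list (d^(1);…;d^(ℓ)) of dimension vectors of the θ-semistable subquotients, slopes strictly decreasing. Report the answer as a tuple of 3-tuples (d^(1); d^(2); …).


Via rank(M_{q-1}∘⋯∘M_p): M ≅ I[1,1]^2, I[1,3]^2, I[3,3].
μ_θ-semistable layers: μ^(1)=4; μ^(2)=-1; μ^(3)=-2

((2, 0, 0); (2, 2, 2); (0, 0, 1))


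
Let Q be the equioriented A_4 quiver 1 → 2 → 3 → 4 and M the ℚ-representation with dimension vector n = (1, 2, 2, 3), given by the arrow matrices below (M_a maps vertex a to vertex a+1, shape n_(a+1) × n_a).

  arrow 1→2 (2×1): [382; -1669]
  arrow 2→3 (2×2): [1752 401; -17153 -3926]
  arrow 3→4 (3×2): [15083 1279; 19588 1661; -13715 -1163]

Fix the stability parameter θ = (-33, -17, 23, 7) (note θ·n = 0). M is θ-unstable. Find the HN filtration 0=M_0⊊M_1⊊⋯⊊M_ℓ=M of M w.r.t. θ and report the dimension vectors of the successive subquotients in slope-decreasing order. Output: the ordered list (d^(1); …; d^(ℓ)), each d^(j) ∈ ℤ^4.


Interval decomposition of M: I[1,4], I[2,4], I[4,4].
HN type (ℓ=4): μ^(1)=15; μ^(2)=7; μ^(3)=-17; μ^(4)=-33

((0, 0, 2, 2); (0, 0, 0, 1); (0, 2, 0, 0); (1, 0, 0, 0))


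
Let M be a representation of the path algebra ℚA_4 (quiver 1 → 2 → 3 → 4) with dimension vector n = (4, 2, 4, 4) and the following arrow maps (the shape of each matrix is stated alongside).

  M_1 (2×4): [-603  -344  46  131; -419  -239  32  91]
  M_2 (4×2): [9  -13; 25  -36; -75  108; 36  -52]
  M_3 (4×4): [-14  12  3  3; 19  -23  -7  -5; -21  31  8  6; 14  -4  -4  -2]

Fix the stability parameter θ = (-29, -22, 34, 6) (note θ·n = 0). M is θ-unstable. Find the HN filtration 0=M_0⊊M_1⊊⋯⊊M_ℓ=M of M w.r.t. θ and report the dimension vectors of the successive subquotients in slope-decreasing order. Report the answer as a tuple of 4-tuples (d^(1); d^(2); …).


Via rank(M_{q-1}∘⋯∘M_p): M ≅ I[1,1]^2, I[1,4]^2, I[3,4]^2.
μ_θ-semistable layers: μ^(1)=20; μ^(2)=-22; μ^(3)=-29

((0, 0, 4, 4); (0, 2, 0, 0); (4, 0, 0, 0))


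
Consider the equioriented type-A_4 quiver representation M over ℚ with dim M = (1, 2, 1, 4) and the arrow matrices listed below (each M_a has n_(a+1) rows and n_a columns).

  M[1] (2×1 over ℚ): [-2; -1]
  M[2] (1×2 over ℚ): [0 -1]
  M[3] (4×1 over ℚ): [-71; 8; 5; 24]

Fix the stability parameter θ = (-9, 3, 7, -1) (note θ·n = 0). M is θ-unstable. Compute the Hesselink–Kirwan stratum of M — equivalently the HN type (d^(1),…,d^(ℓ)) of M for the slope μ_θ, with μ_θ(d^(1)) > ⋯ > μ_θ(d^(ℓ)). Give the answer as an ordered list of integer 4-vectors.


Barcode: M ≅ I[1,4], I[2,2], I[4,4]^3. HN layers by μ_θ (3 steps, strictly decreasing):
  μ^(1)=3; μ^(2)=-1; μ^(3)=-9

((0, 2, 1, 1); (0, 0, 0, 3); (1, 0, 0, 0))


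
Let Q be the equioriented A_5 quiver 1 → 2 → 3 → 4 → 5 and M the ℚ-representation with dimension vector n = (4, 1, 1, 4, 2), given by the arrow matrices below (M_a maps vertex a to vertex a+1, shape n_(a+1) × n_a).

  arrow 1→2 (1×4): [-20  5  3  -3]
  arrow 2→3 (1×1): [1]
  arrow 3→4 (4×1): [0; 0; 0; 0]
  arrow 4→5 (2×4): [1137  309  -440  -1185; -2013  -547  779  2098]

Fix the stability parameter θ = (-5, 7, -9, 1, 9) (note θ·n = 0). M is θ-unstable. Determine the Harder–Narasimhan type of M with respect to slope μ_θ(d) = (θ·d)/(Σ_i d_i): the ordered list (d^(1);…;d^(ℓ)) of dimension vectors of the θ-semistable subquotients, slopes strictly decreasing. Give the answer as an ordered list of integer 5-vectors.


Interval decomposition of M: I[1,1]^3, I[1,3], I[4,4]^2, I[4,5]^2.
HN type (ℓ=4): μ^(1)=9; μ^(2)=1; μ^(3)=-1; μ^(4)=-5

((0, 0, 0, 0, 2); (0, 0, 0, 4, 0); (0, 1, 1, 0, 0); (4, 0, 0, 0, 0))


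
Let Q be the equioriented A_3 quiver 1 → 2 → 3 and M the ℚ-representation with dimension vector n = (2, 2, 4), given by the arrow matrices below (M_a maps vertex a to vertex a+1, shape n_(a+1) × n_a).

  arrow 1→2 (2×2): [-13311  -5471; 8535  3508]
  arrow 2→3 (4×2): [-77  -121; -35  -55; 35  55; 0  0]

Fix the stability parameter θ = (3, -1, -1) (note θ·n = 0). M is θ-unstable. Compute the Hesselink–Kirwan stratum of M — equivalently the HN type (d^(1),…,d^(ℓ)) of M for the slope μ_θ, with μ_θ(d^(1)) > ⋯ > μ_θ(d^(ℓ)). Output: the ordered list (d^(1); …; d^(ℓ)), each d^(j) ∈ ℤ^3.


Interval decomposition of M: I[1,2], I[1,3], I[3,3]^3.
HN type (ℓ=3): μ^(1)=1; μ^(2)=1/3; μ^(3)=-1

((1, 1, 0); (1, 1, 1); (0, 0, 3))


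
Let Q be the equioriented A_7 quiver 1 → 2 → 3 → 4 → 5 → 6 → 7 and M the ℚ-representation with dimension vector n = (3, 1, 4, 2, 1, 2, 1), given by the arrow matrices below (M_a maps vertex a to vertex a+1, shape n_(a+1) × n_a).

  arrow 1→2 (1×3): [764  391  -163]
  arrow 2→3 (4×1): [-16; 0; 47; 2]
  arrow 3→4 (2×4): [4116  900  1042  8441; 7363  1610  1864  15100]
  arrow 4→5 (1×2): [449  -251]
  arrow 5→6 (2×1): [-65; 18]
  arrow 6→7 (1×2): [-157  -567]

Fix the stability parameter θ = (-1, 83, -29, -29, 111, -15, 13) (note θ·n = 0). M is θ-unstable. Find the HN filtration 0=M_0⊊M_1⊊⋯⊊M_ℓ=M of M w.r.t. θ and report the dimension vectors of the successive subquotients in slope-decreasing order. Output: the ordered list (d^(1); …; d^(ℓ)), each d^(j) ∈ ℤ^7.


Interval decomposition of M: I[1,1]^2, I[1,3], I[3,3], I[3,4], I[3,7], I[6,6].
HN type (ℓ=5): μ^(1)=109/3; μ^(2)=27; μ^(3)=-1; μ^(4)=-15; μ^(5)=-29

((0, 0, 0, 0, 1, 1, 1); (0, 1, 1, 0, 0, 0, 0); (3, 0, 0, 0, 0, 0, 0); (0, 0, 0, 0, 0, 1, 0); (0, 0, 3, 2, 0, 0, 0))


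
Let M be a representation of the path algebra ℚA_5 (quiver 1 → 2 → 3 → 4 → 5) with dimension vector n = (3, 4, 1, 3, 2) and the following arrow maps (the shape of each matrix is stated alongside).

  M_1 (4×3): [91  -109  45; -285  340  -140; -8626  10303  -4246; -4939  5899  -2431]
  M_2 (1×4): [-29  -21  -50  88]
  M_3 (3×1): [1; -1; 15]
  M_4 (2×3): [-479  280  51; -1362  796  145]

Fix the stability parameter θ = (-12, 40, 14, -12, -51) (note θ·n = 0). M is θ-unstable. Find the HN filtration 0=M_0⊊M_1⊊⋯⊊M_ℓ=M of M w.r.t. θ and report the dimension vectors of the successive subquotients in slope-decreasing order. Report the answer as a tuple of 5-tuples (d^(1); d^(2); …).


Via rank(M_{q-1}∘⋯∘M_p): M ≅ I[1,2]^2, I[1,5], I[2,2], I[4,4], I[4,5].
μ_θ-semistable layers: μ^(1)=40; μ^(2)=-9/4; μ^(3)=-12; μ^(4)=-63/2

((0, 3, 0, 0, 0); (0, 1, 1, 1, 1); (3, 0, 0, 1, 0); (0, 0, 0, 1, 1))


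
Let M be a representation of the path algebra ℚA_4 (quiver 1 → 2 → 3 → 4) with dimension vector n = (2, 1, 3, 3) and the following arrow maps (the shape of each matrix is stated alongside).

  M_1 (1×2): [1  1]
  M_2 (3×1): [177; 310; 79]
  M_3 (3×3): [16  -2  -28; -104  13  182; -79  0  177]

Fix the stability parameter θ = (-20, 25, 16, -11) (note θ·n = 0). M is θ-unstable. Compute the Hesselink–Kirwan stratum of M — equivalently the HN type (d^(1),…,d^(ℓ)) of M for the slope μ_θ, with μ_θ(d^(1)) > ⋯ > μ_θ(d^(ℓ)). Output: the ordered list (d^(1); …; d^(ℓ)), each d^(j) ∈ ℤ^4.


Barcode: M ≅ I[1,1], I[1,3], I[3,4]^2, I[4,4]. HN layers by μ_θ (4 steps, strictly decreasing):
  μ^(1)=41/2; μ^(2)=5/2; μ^(3)=-11; μ^(4)=-20

((0, 1, 1, 0); (0, 0, 2, 2); (0, 0, 0, 1); (2, 0, 0, 0))


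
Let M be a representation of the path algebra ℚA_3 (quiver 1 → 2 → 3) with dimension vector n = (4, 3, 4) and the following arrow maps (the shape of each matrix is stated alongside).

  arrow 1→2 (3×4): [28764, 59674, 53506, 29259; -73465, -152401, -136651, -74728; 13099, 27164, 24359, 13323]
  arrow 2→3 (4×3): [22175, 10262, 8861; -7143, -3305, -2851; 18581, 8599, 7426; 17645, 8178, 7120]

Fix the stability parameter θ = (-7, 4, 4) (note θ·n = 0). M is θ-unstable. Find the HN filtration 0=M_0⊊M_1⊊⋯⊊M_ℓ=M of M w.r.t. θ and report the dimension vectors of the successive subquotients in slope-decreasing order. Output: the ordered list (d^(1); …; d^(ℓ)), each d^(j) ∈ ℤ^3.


Interval decomposition of M: I[1,1], I[1,3]^3, I[3,3].
HN type (ℓ=2): μ^(1)=4; μ^(2)=-7

((0, 3, 4); (4, 0, 0))


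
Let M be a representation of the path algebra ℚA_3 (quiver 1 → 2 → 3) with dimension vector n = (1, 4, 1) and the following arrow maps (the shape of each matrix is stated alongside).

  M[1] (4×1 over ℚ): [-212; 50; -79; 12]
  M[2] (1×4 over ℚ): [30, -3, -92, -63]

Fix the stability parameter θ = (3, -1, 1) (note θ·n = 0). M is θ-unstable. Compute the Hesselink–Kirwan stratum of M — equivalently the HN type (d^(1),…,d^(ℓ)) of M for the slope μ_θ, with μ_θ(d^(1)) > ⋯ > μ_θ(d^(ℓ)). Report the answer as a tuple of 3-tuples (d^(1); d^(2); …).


Via rank(M_{q-1}∘⋯∘M_p): M ≅ I[1,3], I[2,2]^3.
μ_θ-semistable layers: μ^(1)=1; μ^(2)=-1

((1, 1, 1); (0, 3, 0))


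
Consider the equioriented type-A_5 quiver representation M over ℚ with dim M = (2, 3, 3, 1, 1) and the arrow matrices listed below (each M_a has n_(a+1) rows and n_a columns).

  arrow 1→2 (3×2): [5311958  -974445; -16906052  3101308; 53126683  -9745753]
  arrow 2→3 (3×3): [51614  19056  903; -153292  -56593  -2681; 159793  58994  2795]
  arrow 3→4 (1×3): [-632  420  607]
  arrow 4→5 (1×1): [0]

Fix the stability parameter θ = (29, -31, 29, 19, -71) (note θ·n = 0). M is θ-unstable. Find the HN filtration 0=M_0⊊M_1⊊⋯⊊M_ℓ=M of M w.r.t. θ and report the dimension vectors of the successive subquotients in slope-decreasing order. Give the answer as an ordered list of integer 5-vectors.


Via rank(M_{q-1}∘⋯∘M_p): M ≅ I[1,3], I[1,4], I[2,3], I[5,5].
μ_θ-semistable layers: μ^(1)=29; μ^(2)=24; μ^(3)=-1; μ^(4)=-31; μ^(5)=-71

((0, 0, 2, 0, 0); (0, 0, 1, 1, 0); (2, 2, 0, 0, 0); (0, 1, 0, 0, 0); (0, 0, 0, 0, 1))


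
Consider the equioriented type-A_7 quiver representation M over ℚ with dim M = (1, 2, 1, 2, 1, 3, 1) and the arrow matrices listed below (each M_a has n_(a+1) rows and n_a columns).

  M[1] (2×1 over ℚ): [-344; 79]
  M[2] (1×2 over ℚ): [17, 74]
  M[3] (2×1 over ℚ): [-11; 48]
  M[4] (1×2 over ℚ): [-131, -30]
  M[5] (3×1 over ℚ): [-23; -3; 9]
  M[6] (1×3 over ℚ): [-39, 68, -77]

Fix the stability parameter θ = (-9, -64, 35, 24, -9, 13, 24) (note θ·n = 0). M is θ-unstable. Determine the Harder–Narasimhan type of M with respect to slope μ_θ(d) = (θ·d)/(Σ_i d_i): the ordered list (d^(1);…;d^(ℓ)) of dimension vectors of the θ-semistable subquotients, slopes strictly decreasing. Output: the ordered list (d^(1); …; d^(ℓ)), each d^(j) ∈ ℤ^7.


Via rank(M_{q-1}∘⋯∘M_p): M ≅ I[1,6], I[2,2], I[4,4], I[6,6], I[6,7].
μ_θ-semistable layers: μ^(1)=24; μ^(2)=63/4; μ^(3)=13; μ^(4)=-73/2; μ^(5)=-64

((0, 0, 0, 1, 0, 0, 1); (0, 0, 1, 1, 1, 1, 0); (0, 0, 0, 0, 0, 2, 0); (1, 1, 0, 0, 0, 0, 0); (0, 1, 0, 0, 0, 0, 0))


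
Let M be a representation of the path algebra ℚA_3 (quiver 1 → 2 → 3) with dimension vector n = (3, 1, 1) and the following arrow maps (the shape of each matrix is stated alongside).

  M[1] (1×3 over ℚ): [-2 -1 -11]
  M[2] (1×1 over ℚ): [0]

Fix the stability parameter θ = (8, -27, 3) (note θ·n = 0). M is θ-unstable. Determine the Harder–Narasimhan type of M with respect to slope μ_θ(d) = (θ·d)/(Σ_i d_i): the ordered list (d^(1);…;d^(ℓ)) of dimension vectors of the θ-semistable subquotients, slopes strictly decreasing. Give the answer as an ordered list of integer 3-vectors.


Barcode: M ≅ I[1,1]^2, I[1,2], I[3,3]. HN layers by μ_θ (3 steps, strictly decreasing):
  μ^(1)=8; μ^(2)=3; μ^(3)=-19/2

((2, 0, 0); (0, 0, 1); (1, 1, 0))


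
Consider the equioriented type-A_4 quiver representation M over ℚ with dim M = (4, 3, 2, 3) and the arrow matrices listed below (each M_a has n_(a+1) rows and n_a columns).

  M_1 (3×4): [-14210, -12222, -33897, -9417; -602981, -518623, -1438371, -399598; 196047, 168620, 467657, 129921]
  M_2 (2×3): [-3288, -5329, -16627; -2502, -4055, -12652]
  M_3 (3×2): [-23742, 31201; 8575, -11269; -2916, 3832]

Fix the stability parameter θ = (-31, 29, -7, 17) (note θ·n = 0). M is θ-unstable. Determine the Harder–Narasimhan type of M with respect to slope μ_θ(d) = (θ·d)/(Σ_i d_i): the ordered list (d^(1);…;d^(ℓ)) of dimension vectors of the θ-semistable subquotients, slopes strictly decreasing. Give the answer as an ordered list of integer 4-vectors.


Interval decomposition of M: I[1,1], I[1,2], I[1,4]^2, I[4,4].
HN type (ℓ=4): μ^(1)=29; μ^(2)=17; μ^(3)=11; μ^(4)=-31

((0, 1, 0, 0); (0, 0, 0, 3); (0, 2, 2, 0); (4, 0, 0, 0))


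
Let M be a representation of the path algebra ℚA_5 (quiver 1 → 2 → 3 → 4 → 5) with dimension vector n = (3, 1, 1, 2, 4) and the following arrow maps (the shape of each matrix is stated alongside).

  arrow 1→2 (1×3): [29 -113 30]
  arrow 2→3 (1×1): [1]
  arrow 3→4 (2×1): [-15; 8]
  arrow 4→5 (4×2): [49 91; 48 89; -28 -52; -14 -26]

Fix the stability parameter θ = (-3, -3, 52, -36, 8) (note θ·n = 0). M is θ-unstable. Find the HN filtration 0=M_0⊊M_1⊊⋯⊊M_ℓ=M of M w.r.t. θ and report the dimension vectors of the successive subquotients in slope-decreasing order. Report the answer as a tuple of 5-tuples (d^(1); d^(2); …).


Via rank(M_{q-1}∘⋯∘M_p): M ≅ I[1,1]^2, I[1,5], I[4,5], I[5,5]^2.
μ_θ-semistable layers: μ^(1)=8; μ^(2)=-3; μ^(3)=-36

((0, 0, 1, 1, 4); (3, 1, 0, 0, 0); (0, 0, 0, 1, 0))


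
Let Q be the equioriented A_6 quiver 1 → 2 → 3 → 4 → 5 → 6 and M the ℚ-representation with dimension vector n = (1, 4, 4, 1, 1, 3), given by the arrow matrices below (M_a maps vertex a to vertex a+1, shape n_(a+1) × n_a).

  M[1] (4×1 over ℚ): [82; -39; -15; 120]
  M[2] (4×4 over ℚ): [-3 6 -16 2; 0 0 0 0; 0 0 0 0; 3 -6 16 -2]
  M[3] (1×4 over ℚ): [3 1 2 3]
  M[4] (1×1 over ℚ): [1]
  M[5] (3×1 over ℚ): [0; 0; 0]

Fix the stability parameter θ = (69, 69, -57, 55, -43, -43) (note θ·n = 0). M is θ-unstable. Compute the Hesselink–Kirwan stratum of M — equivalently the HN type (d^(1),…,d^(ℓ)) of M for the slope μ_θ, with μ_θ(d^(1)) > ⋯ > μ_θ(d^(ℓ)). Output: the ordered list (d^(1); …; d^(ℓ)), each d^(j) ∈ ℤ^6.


Interval decomposition of M: I[1,2], I[2,2]^2, I[2,3], I[3,3]^2, I[3,5], I[6,6]^3.
HN type (ℓ=4): μ^(1)=69; μ^(2)=6; μ^(3)=-43; μ^(4)=-57

((1, 3, 0, 0, 0, 0); (0, 1, 1, 1, 1, 0); (0, 0, 0, 0, 0, 3); (0, 0, 3, 0, 0, 0))


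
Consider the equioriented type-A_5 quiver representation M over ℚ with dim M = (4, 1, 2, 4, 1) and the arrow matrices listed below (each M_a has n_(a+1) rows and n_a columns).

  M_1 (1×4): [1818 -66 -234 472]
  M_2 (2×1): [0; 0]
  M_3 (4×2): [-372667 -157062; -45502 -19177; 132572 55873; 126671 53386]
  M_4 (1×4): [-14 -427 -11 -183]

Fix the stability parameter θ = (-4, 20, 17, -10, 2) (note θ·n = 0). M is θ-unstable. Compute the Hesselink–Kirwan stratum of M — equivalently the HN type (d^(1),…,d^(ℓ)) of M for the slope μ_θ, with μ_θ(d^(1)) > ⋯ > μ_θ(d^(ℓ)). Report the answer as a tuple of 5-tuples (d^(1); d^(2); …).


Via rank(M_{q-1}∘⋯∘M_p): M ≅ I[1,1]^3, I[1,2], I[3,4], I[3,5], I[4,4]^2.
μ_θ-semistable layers: μ^(1)=20; μ^(2)=7/2; μ^(3)=3; μ^(4)=-4; μ^(5)=-10

((0, 1, 0, 0, 0); (0, 0, 1, 1, 0); (0, 0, 1, 1, 1); (4, 0, 0, 0, 0); (0, 0, 0, 2, 0))


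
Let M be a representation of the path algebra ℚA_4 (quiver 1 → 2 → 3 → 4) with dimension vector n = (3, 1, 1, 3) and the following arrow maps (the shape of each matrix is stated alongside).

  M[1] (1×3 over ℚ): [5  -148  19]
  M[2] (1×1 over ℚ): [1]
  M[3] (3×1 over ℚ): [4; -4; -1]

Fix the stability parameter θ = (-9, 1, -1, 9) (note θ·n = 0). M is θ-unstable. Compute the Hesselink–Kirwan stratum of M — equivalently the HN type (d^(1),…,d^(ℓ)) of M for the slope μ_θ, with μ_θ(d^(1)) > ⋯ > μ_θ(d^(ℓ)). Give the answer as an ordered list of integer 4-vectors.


Barcode: M ≅ I[1,1]^2, I[1,4], I[4,4]^2. HN layers by μ_θ (3 steps, strictly decreasing):
  μ^(1)=9; μ^(2)=0; μ^(3)=-9

((0, 0, 0, 3); (0, 1, 1, 0); (3, 0, 0, 0))


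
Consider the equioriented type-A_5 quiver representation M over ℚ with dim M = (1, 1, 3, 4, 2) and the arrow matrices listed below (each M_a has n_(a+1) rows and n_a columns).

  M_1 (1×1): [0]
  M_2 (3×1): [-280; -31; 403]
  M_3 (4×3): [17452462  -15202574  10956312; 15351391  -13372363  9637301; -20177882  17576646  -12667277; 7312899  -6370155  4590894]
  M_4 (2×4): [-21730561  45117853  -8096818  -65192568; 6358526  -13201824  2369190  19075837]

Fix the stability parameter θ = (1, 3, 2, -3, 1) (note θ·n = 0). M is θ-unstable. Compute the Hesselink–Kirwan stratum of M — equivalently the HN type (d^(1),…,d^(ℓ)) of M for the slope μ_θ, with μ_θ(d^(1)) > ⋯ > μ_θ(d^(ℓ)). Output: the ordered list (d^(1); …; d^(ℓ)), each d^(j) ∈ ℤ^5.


Barcode: M ≅ I[1,1], I[2,5], I[3,3], I[3,5], I[4,4]^2. HN layers by μ_θ (5 steps, strictly decreasing):
  μ^(1)=2; μ^(2)=1; μ^(3)=2/3; μ^(4)=-1/2; μ^(5)=-3

((0, 0, 1, 0, 0); (1, 0, 0, 0, 2); (0, 1, 1, 1, 0); (0, 0, 1, 1, 0); (0, 0, 0, 2, 0))


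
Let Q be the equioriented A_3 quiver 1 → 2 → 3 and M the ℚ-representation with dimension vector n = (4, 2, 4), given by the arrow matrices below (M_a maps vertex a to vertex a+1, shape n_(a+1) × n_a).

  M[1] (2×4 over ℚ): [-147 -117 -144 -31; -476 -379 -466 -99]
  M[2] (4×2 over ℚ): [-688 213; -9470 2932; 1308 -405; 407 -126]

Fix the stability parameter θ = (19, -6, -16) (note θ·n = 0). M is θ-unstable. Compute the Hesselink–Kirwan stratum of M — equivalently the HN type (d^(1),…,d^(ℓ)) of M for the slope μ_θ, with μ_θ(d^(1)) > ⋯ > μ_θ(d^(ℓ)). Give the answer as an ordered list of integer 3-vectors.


Interval decomposition of M: I[1,1]^2, I[1,3]^2, I[3,3]^2.
HN type (ℓ=3): μ^(1)=19; μ^(2)=-1; μ^(3)=-16

((2, 0, 0); (2, 2, 2); (0, 0, 2))
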